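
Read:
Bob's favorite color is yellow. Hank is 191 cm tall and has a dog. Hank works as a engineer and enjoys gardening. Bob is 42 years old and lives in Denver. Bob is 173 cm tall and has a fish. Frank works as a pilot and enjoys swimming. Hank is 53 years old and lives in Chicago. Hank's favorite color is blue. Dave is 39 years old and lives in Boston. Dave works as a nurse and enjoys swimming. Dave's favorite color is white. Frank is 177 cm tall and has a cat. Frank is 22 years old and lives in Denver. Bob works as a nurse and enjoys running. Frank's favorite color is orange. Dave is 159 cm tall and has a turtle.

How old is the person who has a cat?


Person with cat is Frank, age 22

22


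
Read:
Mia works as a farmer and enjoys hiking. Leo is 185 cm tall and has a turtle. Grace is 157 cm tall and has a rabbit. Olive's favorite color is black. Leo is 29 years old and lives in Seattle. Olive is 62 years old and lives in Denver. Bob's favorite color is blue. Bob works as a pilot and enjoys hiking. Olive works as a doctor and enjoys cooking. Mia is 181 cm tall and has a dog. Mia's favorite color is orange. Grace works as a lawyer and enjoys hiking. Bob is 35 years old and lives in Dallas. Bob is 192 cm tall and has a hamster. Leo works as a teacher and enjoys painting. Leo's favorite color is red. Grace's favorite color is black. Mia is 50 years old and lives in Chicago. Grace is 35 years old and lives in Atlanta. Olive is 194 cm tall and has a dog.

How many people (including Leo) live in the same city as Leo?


Leo lives in Seattle. Count = 1

1


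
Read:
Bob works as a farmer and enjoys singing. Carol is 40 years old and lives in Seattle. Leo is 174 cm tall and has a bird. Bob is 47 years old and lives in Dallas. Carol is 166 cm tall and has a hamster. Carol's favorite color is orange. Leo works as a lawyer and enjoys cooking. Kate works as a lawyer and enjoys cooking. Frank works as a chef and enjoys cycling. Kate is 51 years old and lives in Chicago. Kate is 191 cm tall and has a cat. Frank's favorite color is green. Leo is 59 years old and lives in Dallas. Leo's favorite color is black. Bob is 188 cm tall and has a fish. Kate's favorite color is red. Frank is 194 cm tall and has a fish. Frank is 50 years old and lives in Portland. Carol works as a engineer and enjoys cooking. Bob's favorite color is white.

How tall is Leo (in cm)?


Leo is 174 cm tall

174


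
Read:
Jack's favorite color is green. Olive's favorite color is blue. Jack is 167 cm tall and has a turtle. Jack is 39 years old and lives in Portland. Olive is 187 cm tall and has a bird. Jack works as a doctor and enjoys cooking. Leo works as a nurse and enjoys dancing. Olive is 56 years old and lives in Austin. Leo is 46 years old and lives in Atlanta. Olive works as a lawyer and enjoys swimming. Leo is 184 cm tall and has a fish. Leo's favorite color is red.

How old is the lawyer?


The lawyer is Olive, age 56

56


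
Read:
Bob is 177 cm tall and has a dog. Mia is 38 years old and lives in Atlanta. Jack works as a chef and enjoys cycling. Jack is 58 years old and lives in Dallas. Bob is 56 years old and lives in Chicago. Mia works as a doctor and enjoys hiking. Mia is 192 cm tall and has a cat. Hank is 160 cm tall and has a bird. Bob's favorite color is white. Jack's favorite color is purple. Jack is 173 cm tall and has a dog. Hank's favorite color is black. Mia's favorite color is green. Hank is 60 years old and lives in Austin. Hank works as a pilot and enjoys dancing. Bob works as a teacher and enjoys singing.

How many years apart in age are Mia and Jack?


38 vs 58, diff = 20

20


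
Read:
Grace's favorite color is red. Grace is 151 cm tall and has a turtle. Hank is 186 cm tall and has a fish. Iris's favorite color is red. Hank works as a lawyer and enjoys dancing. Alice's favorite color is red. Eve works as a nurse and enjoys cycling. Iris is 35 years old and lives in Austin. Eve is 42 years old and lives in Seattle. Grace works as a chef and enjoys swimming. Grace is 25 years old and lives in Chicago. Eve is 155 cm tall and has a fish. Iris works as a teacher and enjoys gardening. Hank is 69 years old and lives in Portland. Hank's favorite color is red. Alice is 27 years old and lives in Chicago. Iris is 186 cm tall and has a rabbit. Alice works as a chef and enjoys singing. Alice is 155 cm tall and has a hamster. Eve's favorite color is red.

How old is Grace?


Grace is 25 years old

25


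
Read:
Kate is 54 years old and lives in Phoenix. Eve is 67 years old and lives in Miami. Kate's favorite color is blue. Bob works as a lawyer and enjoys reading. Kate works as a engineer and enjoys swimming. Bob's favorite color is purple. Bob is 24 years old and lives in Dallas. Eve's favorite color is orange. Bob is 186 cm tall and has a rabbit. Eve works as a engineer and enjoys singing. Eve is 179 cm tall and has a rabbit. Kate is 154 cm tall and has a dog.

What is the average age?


Sum=145, n=3, avg=48.33

48.33


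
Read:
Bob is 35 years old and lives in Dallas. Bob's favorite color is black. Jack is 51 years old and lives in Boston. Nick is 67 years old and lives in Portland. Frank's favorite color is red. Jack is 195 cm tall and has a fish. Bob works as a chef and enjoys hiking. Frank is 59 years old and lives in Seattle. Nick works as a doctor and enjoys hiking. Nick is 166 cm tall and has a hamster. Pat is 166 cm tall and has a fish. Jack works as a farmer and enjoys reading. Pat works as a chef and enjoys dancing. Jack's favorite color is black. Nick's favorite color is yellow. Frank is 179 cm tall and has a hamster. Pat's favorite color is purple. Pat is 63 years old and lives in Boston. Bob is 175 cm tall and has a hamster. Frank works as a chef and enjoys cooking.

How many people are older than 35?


Filter: 4

4


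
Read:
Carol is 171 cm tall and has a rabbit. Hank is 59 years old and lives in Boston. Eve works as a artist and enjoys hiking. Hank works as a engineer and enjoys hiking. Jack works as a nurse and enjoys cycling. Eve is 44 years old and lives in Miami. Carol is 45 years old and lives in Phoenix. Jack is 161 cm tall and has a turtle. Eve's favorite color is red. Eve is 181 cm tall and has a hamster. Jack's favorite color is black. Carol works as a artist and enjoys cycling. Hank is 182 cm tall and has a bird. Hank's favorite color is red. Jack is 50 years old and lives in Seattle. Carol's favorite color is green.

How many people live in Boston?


Count in Boston: 1

1


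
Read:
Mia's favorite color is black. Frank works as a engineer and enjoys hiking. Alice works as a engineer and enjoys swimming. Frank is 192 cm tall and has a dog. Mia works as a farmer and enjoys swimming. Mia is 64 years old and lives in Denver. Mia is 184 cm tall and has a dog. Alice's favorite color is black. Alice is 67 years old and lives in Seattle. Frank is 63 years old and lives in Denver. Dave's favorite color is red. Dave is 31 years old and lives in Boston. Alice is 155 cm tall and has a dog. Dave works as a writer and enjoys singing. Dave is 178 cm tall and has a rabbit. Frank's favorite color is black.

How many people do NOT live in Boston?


Not in Boston: 3

3


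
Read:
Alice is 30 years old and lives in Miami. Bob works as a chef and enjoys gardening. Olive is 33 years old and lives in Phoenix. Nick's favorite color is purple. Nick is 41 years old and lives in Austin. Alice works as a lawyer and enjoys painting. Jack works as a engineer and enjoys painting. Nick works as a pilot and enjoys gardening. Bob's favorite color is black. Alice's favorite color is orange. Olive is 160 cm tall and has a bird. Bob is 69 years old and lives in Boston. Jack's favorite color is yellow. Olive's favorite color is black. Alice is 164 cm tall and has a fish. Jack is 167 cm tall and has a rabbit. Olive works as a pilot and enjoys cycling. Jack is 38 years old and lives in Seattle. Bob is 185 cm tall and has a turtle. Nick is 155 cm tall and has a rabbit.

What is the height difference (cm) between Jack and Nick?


|167 - 155| = 12

12


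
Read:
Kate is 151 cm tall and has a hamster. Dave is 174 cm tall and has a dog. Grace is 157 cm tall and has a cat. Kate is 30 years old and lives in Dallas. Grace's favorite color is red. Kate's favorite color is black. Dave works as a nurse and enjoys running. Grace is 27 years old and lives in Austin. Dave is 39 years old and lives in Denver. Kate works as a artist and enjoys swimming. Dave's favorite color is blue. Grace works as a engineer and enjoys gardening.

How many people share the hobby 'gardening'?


Count: 1

1


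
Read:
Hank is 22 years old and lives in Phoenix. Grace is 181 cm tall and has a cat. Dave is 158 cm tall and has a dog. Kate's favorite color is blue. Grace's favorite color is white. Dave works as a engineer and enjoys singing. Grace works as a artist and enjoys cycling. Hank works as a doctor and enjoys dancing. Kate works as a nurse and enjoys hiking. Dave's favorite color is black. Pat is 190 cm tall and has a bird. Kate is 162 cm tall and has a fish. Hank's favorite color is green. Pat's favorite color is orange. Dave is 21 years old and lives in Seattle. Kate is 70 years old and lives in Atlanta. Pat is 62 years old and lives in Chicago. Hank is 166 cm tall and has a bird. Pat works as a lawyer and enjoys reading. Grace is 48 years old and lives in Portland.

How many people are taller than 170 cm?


Taller than 170: 2

2


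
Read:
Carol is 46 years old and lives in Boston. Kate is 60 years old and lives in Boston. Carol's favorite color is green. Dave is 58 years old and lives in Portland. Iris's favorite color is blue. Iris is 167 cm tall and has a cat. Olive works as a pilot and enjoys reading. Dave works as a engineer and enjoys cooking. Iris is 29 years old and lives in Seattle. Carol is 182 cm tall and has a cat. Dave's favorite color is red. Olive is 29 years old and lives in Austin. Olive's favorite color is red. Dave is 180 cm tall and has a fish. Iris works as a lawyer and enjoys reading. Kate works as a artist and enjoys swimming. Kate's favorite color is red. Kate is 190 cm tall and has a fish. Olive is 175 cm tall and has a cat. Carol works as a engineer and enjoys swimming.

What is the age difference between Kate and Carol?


|60 - 46| = 14

14


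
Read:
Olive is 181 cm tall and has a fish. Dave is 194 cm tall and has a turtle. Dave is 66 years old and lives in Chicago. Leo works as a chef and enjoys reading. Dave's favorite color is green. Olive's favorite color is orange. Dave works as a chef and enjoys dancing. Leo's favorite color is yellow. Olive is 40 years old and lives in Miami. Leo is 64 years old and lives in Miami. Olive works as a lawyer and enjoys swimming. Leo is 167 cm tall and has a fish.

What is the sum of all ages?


66+40+64 = 170

170


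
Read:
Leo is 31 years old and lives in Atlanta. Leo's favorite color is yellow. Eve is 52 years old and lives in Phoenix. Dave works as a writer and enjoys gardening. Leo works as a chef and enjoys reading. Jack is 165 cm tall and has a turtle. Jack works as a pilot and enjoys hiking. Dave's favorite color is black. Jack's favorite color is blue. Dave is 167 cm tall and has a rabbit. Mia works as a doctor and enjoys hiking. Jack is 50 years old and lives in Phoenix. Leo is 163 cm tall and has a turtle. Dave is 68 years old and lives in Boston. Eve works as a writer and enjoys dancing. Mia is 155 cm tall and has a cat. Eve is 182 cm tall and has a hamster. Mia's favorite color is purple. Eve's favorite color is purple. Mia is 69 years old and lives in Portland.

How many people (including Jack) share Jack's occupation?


Jack is a pilot. Count = 1

1


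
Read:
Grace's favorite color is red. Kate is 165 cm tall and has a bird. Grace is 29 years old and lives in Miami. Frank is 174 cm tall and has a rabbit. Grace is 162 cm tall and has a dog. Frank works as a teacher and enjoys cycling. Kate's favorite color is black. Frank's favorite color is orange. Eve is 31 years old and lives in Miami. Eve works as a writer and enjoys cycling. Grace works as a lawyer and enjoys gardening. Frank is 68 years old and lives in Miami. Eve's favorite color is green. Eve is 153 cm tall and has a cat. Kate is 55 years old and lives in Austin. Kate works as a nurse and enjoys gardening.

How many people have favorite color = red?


Count: 1

1


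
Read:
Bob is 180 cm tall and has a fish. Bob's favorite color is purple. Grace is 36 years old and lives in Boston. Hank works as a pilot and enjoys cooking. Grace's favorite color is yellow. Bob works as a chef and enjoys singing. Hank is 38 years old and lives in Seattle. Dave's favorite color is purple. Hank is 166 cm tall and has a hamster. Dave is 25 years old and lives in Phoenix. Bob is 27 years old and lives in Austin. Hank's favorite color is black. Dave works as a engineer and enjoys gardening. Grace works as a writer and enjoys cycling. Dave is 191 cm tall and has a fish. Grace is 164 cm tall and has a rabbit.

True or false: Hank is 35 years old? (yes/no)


Hank is actually 38. no

no


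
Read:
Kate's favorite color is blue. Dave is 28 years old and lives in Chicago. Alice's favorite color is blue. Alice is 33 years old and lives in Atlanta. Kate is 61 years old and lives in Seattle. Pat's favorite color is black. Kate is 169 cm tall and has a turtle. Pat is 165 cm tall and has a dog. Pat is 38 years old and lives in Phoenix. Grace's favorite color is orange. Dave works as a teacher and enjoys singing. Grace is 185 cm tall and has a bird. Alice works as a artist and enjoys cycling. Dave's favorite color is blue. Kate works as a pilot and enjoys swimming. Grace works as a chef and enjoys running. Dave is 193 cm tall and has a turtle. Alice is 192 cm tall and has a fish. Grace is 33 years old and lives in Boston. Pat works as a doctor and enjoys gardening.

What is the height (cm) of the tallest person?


Tallest: Dave at 193 cm

193


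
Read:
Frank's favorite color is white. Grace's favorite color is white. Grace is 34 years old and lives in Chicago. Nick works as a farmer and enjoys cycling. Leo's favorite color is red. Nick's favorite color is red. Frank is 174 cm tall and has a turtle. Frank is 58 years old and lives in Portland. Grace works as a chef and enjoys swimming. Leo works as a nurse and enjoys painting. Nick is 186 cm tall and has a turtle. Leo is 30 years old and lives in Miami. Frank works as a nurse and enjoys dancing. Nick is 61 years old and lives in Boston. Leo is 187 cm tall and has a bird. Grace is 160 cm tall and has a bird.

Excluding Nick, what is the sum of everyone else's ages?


Sum (excluding Nick): 122

122


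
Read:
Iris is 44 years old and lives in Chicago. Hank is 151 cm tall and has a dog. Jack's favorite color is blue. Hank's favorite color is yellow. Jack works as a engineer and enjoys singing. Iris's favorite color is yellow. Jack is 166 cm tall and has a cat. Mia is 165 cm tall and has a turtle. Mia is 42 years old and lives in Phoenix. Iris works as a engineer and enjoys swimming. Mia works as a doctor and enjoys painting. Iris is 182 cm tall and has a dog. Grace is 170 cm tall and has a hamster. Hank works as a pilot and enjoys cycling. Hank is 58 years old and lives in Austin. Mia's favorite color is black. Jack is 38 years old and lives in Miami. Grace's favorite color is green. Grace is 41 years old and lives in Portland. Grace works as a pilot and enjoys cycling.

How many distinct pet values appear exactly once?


Unique pet values: 3

3


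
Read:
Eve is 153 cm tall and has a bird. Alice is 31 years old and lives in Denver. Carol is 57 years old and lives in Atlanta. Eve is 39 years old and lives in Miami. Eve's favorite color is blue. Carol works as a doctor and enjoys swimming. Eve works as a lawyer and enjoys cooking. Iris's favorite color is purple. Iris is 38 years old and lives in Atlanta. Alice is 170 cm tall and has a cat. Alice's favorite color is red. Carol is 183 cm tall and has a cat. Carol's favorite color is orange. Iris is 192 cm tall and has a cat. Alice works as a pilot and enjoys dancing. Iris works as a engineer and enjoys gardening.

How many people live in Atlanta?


Count in Atlanta: 2

2


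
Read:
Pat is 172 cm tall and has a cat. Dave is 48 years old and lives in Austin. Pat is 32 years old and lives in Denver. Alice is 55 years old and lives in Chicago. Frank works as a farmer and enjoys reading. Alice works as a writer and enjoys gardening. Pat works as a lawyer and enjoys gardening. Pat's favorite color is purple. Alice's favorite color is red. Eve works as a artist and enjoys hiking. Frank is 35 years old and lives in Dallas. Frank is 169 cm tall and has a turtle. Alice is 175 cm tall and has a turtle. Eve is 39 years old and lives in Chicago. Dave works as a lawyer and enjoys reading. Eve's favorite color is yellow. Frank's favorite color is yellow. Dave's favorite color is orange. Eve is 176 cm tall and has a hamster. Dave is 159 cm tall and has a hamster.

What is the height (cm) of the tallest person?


Tallest: Eve at 176 cm

176


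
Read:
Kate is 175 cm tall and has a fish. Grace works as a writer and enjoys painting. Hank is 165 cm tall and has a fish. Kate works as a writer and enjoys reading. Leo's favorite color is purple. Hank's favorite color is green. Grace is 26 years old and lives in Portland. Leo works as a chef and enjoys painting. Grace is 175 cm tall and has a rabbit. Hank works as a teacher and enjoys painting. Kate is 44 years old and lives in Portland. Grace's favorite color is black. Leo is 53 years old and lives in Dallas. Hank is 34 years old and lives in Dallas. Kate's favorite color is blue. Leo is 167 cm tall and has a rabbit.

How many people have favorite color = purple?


Count: 1

1


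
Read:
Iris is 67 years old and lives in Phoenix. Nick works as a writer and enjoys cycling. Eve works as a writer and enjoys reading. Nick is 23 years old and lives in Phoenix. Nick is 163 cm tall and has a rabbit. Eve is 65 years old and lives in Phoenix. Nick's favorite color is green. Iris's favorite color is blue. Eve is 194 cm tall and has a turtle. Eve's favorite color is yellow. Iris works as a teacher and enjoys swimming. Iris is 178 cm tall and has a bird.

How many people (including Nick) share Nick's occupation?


Nick is a writer. Count = 2

2


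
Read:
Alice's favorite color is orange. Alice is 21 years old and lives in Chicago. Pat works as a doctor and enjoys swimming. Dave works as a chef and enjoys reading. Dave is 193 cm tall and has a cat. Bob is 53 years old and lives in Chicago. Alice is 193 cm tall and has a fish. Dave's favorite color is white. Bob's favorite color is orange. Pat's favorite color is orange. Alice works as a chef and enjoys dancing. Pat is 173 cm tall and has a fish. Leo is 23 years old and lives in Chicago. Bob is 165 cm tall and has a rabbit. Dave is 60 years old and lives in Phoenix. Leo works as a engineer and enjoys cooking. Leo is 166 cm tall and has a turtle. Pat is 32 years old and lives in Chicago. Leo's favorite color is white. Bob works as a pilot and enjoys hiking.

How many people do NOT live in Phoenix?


Not in Phoenix: 4

4


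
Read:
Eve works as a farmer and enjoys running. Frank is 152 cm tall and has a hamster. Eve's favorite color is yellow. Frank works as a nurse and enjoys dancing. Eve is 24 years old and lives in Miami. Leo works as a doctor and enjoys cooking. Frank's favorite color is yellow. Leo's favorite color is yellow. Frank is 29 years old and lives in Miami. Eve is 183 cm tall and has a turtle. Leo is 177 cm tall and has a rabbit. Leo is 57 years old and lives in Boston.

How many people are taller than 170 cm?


Taller than 170: 2

2


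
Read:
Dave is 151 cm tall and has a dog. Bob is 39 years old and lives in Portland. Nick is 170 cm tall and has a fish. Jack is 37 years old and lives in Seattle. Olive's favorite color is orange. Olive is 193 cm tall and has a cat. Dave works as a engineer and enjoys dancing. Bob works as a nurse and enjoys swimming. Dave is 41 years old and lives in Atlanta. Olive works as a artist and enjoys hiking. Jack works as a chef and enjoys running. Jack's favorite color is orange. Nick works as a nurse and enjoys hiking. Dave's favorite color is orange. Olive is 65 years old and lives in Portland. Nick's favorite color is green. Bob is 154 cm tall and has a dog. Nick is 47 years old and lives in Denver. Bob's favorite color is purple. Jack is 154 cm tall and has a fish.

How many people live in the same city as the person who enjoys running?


Person with hobby running is Jack, city Seattle. Count = 1

1


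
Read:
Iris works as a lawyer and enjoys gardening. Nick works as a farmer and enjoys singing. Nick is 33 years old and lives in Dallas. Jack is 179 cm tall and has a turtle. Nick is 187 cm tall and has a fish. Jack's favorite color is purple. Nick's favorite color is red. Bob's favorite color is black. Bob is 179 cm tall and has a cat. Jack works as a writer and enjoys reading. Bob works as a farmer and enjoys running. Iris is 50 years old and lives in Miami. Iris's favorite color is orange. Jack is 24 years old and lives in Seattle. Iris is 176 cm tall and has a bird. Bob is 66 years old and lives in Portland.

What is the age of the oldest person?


Oldest: Bob at 66

66


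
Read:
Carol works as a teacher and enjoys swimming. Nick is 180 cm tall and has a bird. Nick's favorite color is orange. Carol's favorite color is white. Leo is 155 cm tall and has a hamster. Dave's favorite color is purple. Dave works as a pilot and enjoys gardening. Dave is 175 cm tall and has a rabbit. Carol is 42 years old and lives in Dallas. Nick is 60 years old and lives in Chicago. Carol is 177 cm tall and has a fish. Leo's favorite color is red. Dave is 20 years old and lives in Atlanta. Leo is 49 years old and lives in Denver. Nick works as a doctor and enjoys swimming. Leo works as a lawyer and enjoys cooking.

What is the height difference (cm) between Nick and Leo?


|180 - 155| = 25

25


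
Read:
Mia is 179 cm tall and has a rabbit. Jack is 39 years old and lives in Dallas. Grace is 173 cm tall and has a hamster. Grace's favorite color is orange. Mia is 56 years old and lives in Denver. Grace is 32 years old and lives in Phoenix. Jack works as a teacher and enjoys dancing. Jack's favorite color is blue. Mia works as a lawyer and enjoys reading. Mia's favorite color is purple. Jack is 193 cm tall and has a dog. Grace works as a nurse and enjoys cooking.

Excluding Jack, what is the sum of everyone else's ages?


Sum (excluding Jack): 88

88


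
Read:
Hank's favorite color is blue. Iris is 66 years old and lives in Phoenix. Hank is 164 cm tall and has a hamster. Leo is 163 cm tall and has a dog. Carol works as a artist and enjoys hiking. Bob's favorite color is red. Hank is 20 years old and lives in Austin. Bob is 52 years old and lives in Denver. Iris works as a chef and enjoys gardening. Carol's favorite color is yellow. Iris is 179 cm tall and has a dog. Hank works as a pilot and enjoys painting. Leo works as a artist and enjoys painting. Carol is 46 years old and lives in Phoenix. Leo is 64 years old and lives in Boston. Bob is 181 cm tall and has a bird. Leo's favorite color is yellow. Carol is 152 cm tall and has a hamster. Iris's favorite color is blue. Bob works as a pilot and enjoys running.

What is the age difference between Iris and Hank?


|66 - 20| = 46

46


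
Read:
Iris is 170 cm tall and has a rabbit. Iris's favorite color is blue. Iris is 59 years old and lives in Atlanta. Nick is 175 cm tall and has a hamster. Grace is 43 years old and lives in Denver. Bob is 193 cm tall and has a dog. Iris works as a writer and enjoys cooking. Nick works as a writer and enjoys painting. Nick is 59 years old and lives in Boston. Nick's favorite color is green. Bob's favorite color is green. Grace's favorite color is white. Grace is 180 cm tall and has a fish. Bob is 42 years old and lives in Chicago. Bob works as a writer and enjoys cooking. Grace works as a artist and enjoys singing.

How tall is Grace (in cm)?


Grace is 180 cm tall

180


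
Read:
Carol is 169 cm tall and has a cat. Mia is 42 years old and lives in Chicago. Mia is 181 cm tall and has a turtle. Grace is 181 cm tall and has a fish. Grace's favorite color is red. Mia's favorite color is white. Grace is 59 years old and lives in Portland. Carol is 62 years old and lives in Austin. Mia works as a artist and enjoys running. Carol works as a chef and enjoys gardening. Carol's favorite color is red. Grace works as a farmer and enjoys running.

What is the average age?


Sum=163, n=3, avg=54.33

54.33


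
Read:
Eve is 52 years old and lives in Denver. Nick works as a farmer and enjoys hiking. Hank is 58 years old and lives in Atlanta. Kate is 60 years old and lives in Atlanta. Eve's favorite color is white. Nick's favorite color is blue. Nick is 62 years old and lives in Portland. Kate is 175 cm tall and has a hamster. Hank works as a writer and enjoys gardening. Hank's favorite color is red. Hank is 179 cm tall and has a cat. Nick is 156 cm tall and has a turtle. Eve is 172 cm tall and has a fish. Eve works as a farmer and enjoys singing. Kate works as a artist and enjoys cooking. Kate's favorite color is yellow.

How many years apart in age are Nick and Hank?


62 vs 58, diff = 4

4


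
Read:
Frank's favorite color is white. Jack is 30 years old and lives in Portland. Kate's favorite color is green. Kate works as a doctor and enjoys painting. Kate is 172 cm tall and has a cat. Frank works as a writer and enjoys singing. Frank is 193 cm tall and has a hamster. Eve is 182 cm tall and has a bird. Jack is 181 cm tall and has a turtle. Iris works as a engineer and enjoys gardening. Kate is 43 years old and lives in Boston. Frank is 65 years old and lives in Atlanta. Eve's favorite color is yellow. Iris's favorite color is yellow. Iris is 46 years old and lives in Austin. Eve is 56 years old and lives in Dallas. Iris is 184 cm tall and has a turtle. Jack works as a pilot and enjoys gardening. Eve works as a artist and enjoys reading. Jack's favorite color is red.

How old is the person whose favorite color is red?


Person with favorite color=red is Jack, age 30

30


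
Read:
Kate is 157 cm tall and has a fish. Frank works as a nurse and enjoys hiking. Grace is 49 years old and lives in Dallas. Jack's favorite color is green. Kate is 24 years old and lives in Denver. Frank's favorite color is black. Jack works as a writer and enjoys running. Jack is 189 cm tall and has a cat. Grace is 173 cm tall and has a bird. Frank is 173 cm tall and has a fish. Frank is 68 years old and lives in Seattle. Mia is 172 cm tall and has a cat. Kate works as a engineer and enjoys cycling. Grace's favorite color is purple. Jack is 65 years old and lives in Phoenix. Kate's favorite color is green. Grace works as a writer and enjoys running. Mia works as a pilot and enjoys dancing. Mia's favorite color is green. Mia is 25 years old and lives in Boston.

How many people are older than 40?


Filter: 3

3


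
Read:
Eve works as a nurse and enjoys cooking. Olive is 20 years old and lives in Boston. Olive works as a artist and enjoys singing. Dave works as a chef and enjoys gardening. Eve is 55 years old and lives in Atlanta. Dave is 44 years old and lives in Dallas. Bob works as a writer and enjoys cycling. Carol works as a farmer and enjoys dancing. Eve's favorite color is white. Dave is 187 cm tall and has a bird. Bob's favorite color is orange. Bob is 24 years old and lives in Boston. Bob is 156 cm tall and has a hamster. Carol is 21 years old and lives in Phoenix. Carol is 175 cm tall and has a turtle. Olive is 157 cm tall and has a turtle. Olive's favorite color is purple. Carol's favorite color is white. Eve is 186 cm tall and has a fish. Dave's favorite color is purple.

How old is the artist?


The artist is Olive, age 20

20


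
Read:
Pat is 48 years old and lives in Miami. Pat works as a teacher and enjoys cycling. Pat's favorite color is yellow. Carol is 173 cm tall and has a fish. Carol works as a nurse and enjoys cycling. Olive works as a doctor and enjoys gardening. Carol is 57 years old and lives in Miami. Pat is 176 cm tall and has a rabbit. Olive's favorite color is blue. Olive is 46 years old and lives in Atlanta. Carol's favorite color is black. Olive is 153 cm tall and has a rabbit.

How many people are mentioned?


People: Carol, Pat, Olive. Count = 3

3


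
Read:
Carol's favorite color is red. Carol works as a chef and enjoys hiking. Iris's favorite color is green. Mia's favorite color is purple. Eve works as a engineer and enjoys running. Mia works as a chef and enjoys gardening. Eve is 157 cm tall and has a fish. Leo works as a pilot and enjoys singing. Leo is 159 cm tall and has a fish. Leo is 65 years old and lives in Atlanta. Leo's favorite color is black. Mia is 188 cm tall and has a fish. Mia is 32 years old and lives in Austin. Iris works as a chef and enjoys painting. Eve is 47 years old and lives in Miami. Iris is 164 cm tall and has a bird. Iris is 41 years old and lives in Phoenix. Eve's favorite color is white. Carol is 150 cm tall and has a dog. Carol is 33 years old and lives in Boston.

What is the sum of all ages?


47+41+32+65+33 = 218

218


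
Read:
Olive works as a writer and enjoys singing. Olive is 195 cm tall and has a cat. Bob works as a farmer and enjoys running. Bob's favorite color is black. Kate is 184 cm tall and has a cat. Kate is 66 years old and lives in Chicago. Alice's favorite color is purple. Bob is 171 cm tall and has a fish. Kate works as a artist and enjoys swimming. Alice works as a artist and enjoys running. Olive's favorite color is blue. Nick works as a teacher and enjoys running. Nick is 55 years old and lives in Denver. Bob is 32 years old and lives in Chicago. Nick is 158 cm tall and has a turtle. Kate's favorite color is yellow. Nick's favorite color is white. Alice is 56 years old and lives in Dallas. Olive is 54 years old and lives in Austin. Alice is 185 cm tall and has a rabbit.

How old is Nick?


Nick is 55 years old

55


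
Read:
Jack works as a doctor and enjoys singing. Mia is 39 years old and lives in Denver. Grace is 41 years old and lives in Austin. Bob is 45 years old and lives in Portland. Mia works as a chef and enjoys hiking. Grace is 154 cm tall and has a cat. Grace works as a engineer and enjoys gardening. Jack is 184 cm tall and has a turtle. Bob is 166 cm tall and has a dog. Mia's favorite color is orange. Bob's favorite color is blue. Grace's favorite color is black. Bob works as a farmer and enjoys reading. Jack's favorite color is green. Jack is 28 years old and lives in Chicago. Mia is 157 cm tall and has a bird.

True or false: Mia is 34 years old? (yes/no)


Mia is actually 39. no

no


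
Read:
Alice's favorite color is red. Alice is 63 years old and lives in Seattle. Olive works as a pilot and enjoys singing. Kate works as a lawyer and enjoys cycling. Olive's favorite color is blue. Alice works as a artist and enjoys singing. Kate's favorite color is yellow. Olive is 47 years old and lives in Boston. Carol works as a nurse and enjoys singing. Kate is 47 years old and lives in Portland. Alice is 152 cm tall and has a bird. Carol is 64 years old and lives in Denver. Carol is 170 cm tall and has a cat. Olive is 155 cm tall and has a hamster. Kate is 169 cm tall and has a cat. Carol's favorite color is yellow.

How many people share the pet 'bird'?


Count: 1

1


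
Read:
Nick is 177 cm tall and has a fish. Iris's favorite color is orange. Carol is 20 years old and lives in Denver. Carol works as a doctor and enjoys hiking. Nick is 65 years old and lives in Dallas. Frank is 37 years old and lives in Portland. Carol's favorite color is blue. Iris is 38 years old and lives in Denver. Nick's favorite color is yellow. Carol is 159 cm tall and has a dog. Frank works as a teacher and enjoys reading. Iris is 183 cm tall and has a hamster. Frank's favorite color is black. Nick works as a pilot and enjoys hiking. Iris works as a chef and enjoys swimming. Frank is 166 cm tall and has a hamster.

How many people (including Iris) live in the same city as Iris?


Iris lives in Denver. Count = 2

2


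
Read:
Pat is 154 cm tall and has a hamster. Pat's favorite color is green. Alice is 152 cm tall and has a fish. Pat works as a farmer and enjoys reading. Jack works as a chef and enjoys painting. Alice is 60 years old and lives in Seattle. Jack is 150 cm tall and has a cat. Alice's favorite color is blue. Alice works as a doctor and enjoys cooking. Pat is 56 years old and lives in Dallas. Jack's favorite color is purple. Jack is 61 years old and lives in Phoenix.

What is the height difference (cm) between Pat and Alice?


|154 - 152| = 2

2


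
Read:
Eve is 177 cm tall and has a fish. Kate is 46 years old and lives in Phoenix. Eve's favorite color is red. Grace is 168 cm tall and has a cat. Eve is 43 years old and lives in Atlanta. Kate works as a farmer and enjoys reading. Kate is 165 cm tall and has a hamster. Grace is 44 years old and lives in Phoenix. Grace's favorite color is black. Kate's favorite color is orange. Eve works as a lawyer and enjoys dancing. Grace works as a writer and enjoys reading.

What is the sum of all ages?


44+43+46 = 133

133


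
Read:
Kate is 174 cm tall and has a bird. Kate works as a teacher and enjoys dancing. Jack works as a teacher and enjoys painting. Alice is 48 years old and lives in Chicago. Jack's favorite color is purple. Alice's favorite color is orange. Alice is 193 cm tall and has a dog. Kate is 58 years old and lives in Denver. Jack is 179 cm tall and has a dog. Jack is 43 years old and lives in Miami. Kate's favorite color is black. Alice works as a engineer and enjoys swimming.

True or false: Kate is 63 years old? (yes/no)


Kate is actually 58. no

no


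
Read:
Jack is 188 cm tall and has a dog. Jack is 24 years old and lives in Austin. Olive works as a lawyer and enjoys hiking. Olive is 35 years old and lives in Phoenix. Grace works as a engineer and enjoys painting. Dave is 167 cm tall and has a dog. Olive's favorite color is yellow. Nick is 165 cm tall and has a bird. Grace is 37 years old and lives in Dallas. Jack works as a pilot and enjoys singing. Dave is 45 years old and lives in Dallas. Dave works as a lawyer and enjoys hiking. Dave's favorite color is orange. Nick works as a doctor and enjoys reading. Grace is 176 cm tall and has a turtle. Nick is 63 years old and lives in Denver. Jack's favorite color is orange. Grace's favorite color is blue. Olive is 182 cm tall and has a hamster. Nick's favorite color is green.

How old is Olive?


Olive is 35 years old

35


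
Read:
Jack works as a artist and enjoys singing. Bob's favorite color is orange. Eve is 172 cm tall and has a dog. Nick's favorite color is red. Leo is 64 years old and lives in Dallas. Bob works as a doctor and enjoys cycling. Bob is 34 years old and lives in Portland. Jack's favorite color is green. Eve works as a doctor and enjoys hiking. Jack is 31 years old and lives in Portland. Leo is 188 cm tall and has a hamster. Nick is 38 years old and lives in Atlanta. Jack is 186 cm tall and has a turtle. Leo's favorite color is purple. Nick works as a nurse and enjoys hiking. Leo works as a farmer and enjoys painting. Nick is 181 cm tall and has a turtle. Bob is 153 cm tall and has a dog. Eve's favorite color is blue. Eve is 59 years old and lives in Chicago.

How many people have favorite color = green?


Count: 1

1


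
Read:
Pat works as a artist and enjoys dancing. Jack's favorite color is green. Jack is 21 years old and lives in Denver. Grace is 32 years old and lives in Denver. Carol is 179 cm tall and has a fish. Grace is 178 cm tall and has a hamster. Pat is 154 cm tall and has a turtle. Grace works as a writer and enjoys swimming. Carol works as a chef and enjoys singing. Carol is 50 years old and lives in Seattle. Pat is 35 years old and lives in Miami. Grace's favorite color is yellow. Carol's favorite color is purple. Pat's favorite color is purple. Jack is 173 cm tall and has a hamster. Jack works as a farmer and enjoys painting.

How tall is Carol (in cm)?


Carol is 179 cm tall

179


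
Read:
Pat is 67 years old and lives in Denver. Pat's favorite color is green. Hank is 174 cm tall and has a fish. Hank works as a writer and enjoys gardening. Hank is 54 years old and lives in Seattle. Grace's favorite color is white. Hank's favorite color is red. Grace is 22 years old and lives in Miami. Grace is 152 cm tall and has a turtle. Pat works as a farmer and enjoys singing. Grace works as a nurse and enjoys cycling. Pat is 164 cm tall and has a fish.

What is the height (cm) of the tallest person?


Tallest: Hank at 174 cm

174


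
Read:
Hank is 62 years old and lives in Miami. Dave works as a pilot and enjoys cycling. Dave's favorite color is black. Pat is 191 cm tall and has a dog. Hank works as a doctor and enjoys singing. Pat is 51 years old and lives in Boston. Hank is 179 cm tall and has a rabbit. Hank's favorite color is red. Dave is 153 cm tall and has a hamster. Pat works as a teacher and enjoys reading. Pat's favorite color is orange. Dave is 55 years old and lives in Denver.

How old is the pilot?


The pilot is Dave, age 55

55


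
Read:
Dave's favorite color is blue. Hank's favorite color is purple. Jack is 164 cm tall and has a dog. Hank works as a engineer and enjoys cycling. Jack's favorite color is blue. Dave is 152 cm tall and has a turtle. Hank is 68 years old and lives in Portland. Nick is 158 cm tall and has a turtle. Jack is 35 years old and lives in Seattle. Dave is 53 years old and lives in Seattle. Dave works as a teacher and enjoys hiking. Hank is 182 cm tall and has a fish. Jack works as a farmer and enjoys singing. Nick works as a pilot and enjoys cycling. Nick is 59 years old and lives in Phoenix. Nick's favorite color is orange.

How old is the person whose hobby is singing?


Person with hobby=singing is Jack, age 35

35


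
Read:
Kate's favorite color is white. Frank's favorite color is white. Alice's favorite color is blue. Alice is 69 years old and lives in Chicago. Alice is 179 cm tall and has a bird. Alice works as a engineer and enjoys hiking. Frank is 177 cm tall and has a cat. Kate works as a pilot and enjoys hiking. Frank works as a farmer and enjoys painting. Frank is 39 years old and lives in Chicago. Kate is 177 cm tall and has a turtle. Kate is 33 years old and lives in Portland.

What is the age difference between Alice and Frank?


|69 - 39| = 30

30


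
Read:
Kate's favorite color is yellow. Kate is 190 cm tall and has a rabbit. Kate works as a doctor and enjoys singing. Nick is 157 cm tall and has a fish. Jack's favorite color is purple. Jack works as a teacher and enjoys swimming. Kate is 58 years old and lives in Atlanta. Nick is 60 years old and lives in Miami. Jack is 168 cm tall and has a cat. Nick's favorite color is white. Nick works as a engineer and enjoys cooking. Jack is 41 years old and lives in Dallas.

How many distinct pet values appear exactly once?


Unique pet values: 3

3


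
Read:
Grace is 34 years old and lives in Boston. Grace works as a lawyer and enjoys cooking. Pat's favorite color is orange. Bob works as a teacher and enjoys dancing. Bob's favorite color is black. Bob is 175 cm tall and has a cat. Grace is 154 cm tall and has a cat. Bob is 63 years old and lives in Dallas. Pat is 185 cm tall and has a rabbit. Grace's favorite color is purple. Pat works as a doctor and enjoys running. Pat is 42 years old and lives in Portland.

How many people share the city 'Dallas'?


Count: 1

1


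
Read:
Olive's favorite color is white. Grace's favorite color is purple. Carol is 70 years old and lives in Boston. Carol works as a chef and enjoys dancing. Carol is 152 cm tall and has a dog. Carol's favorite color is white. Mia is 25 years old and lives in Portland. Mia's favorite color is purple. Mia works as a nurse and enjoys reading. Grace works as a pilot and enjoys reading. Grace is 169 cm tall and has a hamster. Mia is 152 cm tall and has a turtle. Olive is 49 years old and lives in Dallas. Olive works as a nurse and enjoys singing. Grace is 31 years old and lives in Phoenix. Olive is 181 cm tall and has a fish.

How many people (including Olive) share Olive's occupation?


Olive is a nurse. Count = 2

2
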